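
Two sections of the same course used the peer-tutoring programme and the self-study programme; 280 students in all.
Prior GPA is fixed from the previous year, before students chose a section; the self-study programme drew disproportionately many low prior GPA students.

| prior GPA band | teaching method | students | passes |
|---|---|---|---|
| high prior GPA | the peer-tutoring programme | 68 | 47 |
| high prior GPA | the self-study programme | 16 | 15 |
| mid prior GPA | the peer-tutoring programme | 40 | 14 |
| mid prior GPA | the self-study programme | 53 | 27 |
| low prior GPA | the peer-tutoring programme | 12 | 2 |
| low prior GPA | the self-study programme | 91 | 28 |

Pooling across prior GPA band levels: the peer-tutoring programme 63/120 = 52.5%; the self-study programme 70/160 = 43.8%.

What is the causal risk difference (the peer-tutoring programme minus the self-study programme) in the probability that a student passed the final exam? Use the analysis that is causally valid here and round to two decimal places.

Nothing the teaching method does changes prior GPA band; the imbalance is an allocation artefact. With prior GPA band also predicting the outcome, the pooled figure is confounded, and the within-stratum comparison is the causal one.
Adjusting over the population distribution of prior GPA band: 0.300·(0.691−0.938) + 0.332·(0.350−0.509) + 0.368·(0.167−0.308) = -0.179.

-0.18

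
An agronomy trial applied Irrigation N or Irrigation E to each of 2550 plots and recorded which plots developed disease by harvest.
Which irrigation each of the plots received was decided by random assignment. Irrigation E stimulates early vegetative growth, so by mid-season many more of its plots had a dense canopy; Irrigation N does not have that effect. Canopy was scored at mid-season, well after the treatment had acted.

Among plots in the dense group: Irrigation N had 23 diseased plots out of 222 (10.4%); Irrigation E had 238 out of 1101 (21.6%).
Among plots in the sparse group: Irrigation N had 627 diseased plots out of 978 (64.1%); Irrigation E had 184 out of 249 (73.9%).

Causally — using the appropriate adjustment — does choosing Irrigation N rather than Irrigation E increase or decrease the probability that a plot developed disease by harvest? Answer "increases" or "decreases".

increases

Within every mid-season canopy level Irrigation N has the lower rate, yet pooled Irrigation E does — Simpson's reversal.
Mid-season canopy here is a post-treatment variable shaped by the irrigation; conditioning on it would introduce bias rather than remove it. The overall comparison is the causal one.
Pooled: Irrigation N 54.2% vs Irrigation E 31.3%; Irrigation E is lower overall.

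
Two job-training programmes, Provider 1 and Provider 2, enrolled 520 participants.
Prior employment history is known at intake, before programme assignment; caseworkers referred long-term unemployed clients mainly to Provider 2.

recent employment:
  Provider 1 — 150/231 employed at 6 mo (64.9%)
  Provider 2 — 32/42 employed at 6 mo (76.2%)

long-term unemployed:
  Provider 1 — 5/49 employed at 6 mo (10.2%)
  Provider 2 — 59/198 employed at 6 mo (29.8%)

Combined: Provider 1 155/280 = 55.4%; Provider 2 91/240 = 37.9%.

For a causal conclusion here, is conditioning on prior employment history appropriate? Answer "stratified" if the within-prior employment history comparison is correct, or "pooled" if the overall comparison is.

The stratified and pooled comparisons disagree (Provider 2 wins within each prior employment history; Provider 1 wins overall), so the answer turns on the causal role of prior employment history.
Prior employment history satisfies the back-door criterion: it is not a descendant of the programme, and it blocks the spurious path from programme to outcome. Adjusting for it (i.e., using the within-prior employment history rates) gives the causal effect.
Within each level — recent employment: 64.9% vs 76.2%; long-term unemployed: 10.2% vs 29.8% — Provider 2 is higher every time.

stratified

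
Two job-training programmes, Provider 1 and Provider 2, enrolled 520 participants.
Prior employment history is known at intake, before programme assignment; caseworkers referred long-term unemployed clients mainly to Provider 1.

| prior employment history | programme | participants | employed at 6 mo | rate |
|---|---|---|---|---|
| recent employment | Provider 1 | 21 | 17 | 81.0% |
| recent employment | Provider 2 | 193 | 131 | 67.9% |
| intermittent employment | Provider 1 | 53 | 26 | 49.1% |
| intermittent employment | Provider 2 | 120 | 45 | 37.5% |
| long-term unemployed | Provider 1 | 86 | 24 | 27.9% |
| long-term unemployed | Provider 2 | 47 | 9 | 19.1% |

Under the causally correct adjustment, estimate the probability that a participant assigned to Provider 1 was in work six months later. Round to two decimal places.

0.57

Within every prior employment history level Provider 1 has the higher rate, yet pooled Provider 2 does — Simpson's reversal.
Nothing the programme does changes prior employment history; the imbalance is an allocation artefact. With prior employment history also predicting the outcome, the pooled figure is confounded, and the within-stratum comparison is the causal one.
Standardising Provider 1 to the population prior employment history mix: 0.412·17/21 + 0.333·26/53 + 0.256·24/86 = 0.568.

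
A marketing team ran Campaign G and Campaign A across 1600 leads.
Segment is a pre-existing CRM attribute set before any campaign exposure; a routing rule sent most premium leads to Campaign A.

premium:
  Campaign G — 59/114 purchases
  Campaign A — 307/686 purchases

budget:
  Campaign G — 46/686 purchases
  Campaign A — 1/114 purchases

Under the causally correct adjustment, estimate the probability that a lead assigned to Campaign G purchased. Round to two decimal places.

Here customer segment is a common cause — it drives both which campaign a case falls under and the outcome. The crude comparison mixes populations; the stratum-specific rates are the causally relevant ones.
Standardising Campaign G to the population customer segment mix: 0.500·59/114 + 0.500·46/686 = 0.292.

0.29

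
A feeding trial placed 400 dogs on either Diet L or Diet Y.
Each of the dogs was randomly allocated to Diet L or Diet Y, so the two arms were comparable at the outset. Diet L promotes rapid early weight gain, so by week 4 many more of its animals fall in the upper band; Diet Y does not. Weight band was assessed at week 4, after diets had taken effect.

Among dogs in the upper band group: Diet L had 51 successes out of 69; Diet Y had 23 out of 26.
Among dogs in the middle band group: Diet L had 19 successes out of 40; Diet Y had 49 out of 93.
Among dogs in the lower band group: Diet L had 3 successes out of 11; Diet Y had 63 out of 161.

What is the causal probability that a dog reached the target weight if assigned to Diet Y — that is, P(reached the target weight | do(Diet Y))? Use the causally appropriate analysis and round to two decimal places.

0.48

Because the diet influences week-4 weight band, week-4 weight band is a post-treatment mediator, not a confounder. Stratifying on it would bias the estimate; the causal effect is the crude pooled difference.
So P(outcome | do(Diet Y)) is just the pooled rate for Diet Y: 135/280 = 0.482.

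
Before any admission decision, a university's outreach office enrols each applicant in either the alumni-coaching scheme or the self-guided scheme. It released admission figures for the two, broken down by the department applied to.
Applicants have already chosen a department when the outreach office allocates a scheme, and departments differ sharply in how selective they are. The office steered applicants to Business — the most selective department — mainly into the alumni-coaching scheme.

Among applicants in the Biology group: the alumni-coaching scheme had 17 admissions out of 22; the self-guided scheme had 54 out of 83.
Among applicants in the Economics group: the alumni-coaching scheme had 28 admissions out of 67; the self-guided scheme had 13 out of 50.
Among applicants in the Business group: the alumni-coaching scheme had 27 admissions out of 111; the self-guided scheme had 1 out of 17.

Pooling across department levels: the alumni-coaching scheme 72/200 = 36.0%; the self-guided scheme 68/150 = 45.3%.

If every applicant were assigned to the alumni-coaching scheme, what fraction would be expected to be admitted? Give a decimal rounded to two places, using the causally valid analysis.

0.46

Here department is a common cause — it drives both which outreach scheme a case falls under and the outcome. The crude comparison mixes populations; the stratum-specific rates are the causally relevant ones.
Standardising the alumni-coaching scheme to the population department mix: 0.300·17/22 + 0.334·28/67 + 0.366·27/111 = 0.460.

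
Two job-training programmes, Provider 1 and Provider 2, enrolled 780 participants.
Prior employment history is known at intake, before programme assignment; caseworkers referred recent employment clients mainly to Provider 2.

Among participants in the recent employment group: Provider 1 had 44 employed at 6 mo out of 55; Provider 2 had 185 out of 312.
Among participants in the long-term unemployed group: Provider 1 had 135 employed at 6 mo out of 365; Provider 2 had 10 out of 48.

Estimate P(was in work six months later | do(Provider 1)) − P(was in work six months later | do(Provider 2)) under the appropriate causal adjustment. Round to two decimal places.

+0.18

Since prior employment history is a pre-existing factor (not a product of the programme) and it affects the outcome on its own, it is a confounder. The stratified rates, not the pooled rate, identify the causal effect.
Adjusting over the population distribution of prior employment history: 0.471·(0.800−0.593) + 0.529·(0.370−0.208) = +0.183.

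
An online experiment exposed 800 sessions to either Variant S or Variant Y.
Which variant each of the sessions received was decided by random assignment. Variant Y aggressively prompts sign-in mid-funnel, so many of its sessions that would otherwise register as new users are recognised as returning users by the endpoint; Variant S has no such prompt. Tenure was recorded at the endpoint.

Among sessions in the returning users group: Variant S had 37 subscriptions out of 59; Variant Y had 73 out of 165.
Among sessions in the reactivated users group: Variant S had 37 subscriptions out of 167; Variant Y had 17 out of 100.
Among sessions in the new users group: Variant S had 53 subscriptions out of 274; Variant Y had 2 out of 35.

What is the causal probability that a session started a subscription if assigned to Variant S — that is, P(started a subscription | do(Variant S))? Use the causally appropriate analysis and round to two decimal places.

0.25

The user tenure-specific comparison favours Variant S throughout, but the pooled figures favour Variant Y. The question is whether to condition on user tenure.
User tenure lies on the pathway variant → user tenure → outcome, so adjusting for it blocks the indirect effect. For the total causal effect of variant, use the unadjusted pooled rates.
So P(outcome | do(Variant S)) is just the pooled rate for Variant S: 127/500 = 0.254.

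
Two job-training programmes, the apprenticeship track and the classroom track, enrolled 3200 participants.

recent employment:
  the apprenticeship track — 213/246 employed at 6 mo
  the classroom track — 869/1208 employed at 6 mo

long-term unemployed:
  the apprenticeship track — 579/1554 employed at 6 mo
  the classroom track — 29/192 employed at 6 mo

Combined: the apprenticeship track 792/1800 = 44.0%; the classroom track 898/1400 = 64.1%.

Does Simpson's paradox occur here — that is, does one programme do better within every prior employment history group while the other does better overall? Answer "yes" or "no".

Within each prior employment history level (recent employment 86.6% vs 71.9%; long-term unemployed 37.3% vs 15.1%), the apprenticeship track has the higher rate every time. Pooled: 44.0% vs 64.1% — the classroom track has the higher rate overall. The two comparisons disagree.

yes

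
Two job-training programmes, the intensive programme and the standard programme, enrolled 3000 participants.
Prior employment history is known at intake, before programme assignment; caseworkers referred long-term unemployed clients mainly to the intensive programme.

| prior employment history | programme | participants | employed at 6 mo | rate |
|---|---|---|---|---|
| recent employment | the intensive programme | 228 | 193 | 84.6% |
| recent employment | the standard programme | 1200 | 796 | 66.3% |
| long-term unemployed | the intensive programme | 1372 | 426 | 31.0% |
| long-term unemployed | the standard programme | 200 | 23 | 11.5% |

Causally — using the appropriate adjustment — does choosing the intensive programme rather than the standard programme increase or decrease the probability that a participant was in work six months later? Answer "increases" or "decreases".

Prior employment history satisfies the back-door criterion: it is not a descendant of the programme, and it blocks the spurious path from programme to outcome. Adjusting for it (i.e., using the within-prior employment history rates) gives the causal effect.
Within each level — recent employment: 84.6% vs 66.3%; long-term unemployed: 31.0% vs 11.5% — the intensive programme is higher every time.

increases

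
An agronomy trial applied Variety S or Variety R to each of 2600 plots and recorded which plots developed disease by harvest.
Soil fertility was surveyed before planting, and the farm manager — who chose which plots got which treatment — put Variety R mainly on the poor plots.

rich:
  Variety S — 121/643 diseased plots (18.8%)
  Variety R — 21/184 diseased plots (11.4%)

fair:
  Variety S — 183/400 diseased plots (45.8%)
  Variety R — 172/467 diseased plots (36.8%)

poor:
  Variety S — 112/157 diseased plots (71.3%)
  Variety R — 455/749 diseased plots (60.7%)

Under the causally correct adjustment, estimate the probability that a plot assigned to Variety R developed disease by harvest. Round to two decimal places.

Soil fertility is set before the variety has any effect — it is not caused by the variety — and it independently drives the outcome. That makes it a confounder, so the causal comparison is within soil fertility levels.
Standardising Variety R to the population soil fertility mix: 0.318·21/184 + 0.333·172/467 + 0.348·455/749 = 0.371.

0.37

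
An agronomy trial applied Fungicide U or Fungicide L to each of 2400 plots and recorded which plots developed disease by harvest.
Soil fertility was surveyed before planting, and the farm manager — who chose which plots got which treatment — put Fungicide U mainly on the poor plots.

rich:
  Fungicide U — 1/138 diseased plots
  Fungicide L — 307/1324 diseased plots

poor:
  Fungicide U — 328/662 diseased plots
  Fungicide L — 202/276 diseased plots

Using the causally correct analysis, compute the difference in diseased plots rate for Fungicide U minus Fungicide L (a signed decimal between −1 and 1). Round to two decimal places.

Here soil fertility is a common cause — it drives both which fungicide a case falls under and the outcome. The crude comparison mixes populations; the stratum-specific rates are the causally relevant ones.
Adjusting over the population distribution of soil fertility: 0.609·(0.007−0.232) + 0.391·(0.495−0.732) = -0.229.

-0.23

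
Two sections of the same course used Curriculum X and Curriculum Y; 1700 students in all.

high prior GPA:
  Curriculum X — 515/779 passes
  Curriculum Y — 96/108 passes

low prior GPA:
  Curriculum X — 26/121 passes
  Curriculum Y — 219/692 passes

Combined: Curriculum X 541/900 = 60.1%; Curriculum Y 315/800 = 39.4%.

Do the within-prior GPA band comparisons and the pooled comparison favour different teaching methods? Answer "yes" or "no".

Within each prior GPA band level (high prior GPA 66.1% vs 88.9%; low prior GPA 21.5% vs 31.6%), Curriculum Y has the higher rate every time. Pooled: 60.1% vs 39.4% — Curriculum X has the higher rate overall. The two comparisons disagree.

yes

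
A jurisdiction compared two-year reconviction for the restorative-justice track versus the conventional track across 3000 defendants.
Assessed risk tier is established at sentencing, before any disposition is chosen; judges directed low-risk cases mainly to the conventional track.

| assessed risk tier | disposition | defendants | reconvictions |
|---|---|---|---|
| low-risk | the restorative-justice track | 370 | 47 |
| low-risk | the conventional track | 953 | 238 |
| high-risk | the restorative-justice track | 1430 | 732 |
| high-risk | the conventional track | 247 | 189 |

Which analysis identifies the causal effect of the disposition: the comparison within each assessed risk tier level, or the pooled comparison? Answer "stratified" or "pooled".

The stratified and pooled comparisons disagree (the restorative-justice track wins within each assessed risk tier; the conventional track wins overall), so the answer turns on the causal role of assessed risk tier.
Assessed risk tier satisfies the back-door criterion: it is not a descendant of the disposition, and it blocks the spurious path from disposition to outcome. Adjusting for it (i.e., using the within-assessed risk tier rates) gives the causal effect.
Within each level — low-risk: 12.7% vs 25.0%; high-risk: 51.2% vs 76.5% — the restorative-justice track is lower every time.

stratified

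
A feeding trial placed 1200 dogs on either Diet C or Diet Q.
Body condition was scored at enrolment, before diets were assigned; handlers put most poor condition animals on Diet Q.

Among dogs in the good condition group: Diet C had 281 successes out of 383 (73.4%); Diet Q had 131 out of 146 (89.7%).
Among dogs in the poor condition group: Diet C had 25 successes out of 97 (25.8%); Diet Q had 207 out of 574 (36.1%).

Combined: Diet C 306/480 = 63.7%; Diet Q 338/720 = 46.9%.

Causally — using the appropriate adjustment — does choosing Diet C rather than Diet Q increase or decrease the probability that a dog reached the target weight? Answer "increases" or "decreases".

decreases

Within every starting body condition level Diet Q has the higher rate, yet pooled Diet C does — Simpson's reversal.
The imbalance in starting body condition arose from how dogs were allocated, not from anything the diet did; and starting body condition independently affects the outcome. The pooled gap is confounded — condition on starting body condition.
Within each level — good condition: 73.4% vs 89.7%; poor condition: 25.8% vs 36.1% — Diet Q is higher every time.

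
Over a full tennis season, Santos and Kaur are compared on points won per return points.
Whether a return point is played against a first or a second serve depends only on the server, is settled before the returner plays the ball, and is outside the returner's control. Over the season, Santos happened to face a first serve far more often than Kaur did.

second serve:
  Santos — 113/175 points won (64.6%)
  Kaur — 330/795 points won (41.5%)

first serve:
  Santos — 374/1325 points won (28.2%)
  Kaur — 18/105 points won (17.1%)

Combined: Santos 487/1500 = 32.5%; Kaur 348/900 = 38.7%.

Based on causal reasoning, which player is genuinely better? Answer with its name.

Santos

Here serve type is a common cause — it drives both which player a case falls under and the outcome. The crude comparison mixes populations; the stratum-specific rates are the causally relevant ones.
Within each level — second serve: 64.6% vs 41.5%; first serve: 28.2% vs 17.1% — Santos is higher every time.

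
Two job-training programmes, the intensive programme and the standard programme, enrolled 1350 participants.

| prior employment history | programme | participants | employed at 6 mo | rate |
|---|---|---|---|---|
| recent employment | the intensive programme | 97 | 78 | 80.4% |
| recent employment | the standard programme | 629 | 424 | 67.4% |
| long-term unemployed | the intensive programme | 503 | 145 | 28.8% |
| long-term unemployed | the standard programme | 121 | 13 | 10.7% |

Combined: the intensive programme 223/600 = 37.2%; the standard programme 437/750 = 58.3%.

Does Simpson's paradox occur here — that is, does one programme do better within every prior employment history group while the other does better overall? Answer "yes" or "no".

Within each prior employment history level (recent employment 80.4% vs 67.4%; long-term unemployed 28.8% vs 10.7%), the intensive programme has the higher rate every time. Pooled: 37.2% vs 58.3% — the standard programme has the higher rate overall. The two comparisons disagree.

yes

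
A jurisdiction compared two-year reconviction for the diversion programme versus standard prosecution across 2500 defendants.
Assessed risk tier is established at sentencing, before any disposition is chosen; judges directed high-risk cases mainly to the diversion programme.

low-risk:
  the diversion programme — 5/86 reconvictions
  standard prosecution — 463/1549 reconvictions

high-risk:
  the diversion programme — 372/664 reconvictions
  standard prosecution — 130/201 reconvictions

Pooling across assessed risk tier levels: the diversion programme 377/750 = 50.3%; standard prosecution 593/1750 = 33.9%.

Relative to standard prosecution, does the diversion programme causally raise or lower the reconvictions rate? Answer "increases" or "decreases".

decreases

The stratified and pooled comparisons disagree (the diversion programme wins within each assessed risk tier; standard prosecution wins overall), so the answer turns on the causal role of assessed risk tier.
The imbalance in assessed risk tier arose from how defendants were allocated, not from anything the disposition did; and assessed risk tier independently affects the outcome. The pooled gap is confounded — condition on assessed risk tier.
Within each level — low-risk: 5.8% vs 29.9%; high-risk: 56.0% vs 64.7% — the diversion programme is lower every time.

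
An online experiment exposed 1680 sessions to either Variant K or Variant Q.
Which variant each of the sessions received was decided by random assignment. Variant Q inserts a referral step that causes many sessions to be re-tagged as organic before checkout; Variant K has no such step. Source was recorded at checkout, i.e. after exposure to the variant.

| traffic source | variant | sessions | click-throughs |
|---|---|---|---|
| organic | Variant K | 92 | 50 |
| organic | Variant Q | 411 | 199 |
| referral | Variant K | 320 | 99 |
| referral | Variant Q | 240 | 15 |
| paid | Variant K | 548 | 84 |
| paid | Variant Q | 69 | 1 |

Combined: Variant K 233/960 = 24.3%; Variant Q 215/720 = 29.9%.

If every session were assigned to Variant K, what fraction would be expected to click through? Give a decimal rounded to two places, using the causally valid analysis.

The distribution of traffic source is itself part of what the variant does — it is an intermediate outcome. Holding it fixed would remove that part of the effect; the total effect is the pooled difference.
So P(outcome | do(Variant K)) is just the pooled rate for Variant K: 233/960 = 0.243.

0.24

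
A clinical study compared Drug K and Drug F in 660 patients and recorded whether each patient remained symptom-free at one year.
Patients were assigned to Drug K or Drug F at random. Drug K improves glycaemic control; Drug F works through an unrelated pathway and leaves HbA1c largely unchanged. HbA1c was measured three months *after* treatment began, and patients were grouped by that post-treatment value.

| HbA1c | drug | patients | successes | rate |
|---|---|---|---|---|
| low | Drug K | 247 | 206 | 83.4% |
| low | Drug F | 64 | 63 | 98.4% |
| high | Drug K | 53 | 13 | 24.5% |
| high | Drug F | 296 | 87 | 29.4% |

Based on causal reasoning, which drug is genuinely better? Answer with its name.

The HbA1c-specific comparison favours Drug F throughout, but the pooled figures favour Drug K. The question is whether to condition on HbA1c.
HbA1c is recorded after the drug and is itself shifted by it — it sits on the causal path from drug to outcome. Conditioning on a mediator would strip out part of the effect we want; the pooled comparison gives the total causal effect.
Pooled: Drug K 73.0% vs Drug F 41.7%; Drug K is higher overall.

Drug K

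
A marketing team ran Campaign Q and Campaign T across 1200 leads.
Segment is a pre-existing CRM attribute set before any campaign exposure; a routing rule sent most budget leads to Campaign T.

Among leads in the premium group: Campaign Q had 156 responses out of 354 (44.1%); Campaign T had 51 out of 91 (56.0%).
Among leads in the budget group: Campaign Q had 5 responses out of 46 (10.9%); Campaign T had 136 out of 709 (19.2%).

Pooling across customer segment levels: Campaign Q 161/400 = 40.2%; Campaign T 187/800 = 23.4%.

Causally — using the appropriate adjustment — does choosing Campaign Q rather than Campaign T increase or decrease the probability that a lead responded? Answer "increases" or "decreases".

decreases

The customer segment-specific comparison favours Campaign T throughout, but the pooled figures favour Campaign Q. The question is whether to condition on customer segment.
Customer segment differs across campaigns for reasons unrelated to any effect of the campaign itself, and it separately predicts the outcome — a classic confounder. We must compare within customer segment levels.
Within each level — premium: 44.1% vs 56.0%; budget: 10.9% vs 19.2% — Campaign T is higher every time.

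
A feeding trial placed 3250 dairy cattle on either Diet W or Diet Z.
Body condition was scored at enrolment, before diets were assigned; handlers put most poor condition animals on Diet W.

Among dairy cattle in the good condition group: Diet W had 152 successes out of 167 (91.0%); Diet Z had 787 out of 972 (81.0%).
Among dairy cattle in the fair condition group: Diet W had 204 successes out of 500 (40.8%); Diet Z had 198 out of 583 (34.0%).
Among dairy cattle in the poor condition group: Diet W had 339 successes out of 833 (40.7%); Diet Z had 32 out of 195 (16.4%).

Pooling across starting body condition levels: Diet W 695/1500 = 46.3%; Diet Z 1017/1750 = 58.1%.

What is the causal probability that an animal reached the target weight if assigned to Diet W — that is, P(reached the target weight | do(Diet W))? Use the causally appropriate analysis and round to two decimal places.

0.58

Starting body condition satisfies the back-door criterion: it is not a descendant of the diet, and it blocks the spurious path from diet to outcome. Adjusting for it (i.e., using the within-starting body condition rates) gives the causal effect.
Standardising Diet W to the population starting body condition mix: 0.350·152/167 + 0.333·204/500 + 0.316·339/833 = 0.584.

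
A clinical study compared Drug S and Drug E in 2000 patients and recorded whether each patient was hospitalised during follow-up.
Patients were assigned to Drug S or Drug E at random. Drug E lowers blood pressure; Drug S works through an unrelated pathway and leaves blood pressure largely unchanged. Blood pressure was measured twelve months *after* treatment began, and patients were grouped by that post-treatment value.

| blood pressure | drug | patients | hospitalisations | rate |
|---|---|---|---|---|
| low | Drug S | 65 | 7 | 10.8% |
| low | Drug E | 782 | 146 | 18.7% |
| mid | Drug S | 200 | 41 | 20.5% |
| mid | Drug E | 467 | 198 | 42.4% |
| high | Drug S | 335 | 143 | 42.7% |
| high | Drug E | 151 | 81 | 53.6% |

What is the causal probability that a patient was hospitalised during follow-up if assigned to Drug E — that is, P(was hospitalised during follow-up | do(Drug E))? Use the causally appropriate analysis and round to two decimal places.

0.30

The distribution of blood pressure is itself part of what the drug does — it is an intermediate outcome. Holding it fixed would remove that part of the effect; the total effect is the pooled difference.
So P(outcome | do(Drug E)) is just the pooled rate for Drug E: 425/1400 = 0.304.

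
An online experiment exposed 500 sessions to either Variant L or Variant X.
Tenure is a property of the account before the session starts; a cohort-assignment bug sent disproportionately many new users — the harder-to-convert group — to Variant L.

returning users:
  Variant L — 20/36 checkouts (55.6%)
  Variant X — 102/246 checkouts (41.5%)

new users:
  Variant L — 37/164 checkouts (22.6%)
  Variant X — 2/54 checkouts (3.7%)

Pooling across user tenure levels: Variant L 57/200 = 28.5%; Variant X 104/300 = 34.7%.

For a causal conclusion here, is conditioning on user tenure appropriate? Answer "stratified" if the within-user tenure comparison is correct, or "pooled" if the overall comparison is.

User tenure satisfies the back-door criterion: it is not a descendant of the variant, and it blocks the spurious path from variant to outcome. Adjusting for it (i.e., using the within-user tenure rates) gives the causal effect.
Within each level — returning users: 55.6% vs 41.5%; new users: 22.6% vs 3.7% — Variant L is higher every time.

stratified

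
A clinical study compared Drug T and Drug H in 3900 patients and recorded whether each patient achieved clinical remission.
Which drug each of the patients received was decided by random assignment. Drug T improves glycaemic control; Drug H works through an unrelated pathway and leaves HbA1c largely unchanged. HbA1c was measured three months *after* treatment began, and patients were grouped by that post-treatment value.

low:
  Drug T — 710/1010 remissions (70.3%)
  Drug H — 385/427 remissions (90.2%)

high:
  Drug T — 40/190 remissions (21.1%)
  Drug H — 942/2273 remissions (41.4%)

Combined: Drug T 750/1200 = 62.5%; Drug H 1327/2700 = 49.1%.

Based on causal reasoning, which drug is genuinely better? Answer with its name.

Drug T

HbA1c is downstream of the drug. One should not condition on a consequence of treatment, so the overall rates are the right comparison.
Pooled: Drug T 62.5% vs Drug H 49.1%; Drug T is higher overall.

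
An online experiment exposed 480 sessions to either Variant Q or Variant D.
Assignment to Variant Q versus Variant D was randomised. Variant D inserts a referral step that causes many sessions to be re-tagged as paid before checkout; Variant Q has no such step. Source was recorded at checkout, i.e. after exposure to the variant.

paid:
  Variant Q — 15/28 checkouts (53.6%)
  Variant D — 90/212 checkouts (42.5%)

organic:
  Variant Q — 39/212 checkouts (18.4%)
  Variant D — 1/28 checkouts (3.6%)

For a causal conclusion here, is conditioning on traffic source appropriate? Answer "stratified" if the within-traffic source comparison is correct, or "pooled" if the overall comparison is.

pooled

Within every traffic source level Variant Q has the higher rate, yet pooled Variant D does — Simpson's reversal.
The distribution of traffic source is itself part of what the variant does — it is an intermediate outcome. Holding it fixed would remove that part of the effect; the total effect is the pooled difference.
Pooled: Variant Q 22.5% vs Variant D 37.9%; Variant D is higher overall.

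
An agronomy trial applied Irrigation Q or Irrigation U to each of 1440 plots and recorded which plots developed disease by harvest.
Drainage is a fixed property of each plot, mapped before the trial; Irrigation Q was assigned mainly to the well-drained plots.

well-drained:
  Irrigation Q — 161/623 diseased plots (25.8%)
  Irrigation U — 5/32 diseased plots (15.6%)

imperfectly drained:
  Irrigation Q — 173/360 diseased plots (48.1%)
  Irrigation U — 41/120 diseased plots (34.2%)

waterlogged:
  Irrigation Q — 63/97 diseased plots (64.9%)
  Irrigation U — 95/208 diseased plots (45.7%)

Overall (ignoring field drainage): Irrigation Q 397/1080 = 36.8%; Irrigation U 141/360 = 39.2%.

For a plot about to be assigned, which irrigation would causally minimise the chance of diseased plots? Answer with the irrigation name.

Within every field drainage level Irrigation U has the lower rate, yet pooled Irrigation Q does — Simpson's reversal.
Nothing the irrigation does changes field drainage; the imbalance is an allocation artefact. With field drainage also predicting the outcome, the pooled figure is confounded, and the within-stratum comparison is the causal one.
Within each level — well-drained: 25.8% vs 15.6%; imperfectly drained: 48.1% vs 34.2%; waterlogged: 64.9% vs 45.7% — Irrigation U is lower every time.

Irrigation U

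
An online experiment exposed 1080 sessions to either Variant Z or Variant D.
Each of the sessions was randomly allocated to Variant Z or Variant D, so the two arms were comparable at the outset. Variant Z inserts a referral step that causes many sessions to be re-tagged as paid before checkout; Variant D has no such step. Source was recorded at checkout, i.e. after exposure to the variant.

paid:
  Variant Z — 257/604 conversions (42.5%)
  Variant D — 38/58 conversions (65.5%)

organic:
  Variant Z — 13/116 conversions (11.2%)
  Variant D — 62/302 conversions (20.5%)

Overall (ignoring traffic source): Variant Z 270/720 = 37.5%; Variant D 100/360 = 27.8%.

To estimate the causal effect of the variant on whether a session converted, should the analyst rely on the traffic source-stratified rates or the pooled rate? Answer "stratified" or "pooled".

pooled

Variant D is higher inside every traffic source stratum but Variant Z is higher in aggregate. Whether to stratify depends on how traffic source relates to the variant.
Traffic source lies on the pathway variant → traffic source → outcome, so adjusting for it blocks the indirect effect. For the total causal effect of variant, use the unadjusted pooled rates.
Pooled: Variant Z 37.5% vs Variant D 27.8%; Variant Z is higher overall.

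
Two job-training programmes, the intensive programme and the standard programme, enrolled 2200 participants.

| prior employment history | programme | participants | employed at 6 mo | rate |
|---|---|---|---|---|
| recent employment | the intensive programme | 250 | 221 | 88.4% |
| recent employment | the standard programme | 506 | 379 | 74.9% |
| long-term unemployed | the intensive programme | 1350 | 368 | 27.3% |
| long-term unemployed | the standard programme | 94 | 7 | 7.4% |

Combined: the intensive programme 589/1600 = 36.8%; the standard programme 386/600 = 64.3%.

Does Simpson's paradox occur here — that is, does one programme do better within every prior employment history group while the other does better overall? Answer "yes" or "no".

Within each prior employment history level (recent employment 88.4% vs 74.9%; long-term unemployed 27.3% vs 7.4%), the intensive programme has the higher rate every time. Pooled: 36.8% vs 64.3% — the standard programme has the higher rate overall. The two comparisons disagree.

yes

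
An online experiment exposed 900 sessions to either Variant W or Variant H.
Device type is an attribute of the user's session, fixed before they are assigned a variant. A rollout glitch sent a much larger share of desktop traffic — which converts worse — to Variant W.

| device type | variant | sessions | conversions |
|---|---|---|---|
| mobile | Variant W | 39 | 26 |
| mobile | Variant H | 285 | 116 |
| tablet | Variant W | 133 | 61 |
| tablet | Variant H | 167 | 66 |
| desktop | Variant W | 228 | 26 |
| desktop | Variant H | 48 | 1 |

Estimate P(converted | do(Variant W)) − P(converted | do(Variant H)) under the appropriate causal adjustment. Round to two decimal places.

The device type-specific comparison favours Variant W throughout, but the pooled figures favour Variant H. The question is whether to condition on device type.
Device type is set before the variant has any effect — it is not caused by the variant — and it independently drives the outcome. That makes it a confounder, so the causal comparison is within device type levels.
Adjusting over the population distribution of device type: 0.360·(0.667−0.407) + 0.333·(0.459−0.395) + 0.307·(0.114−0.021) = +0.143.

+0.14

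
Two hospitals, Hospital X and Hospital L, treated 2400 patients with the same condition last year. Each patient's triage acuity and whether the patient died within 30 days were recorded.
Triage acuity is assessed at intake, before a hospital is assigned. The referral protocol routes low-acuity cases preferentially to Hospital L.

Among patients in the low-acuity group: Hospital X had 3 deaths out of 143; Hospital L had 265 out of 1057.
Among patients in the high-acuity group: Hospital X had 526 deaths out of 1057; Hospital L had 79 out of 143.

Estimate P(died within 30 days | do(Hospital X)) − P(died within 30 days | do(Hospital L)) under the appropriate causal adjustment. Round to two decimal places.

-0.14

Hospital X is lower inside every triage acuity stratum but Hospital L is lower in aggregate. Whether to stratify depends on how triage acuity relates to the hospital.
The imbalance in triage acuity arose from how patients were allocated, not from anything the hospital did; and triage acuity independently affects the outcome. The pooled gap is confounded — condition on triage acuity.
Adjusting over the population distribution of triage acuity: 0.500·(0.021−0.251) + 0.500·(0.498−0.552) = -0.142.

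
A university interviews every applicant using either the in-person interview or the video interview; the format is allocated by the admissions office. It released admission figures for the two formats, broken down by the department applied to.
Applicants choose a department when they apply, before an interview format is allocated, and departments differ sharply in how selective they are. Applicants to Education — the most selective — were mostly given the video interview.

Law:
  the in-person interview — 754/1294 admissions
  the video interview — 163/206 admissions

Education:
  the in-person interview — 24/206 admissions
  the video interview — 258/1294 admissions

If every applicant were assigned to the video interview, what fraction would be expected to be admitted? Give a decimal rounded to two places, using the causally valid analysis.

Since department is a pre-existing factor (not a product of the interview format) and it affects the outcome on its own, it is a confounder. The stratified rates, not the pooled rate, identify the causal effect.
Standardising the video interview to the population department mix: 0.500·163/206 + 0.500·258/1294 = 0.495.

0.50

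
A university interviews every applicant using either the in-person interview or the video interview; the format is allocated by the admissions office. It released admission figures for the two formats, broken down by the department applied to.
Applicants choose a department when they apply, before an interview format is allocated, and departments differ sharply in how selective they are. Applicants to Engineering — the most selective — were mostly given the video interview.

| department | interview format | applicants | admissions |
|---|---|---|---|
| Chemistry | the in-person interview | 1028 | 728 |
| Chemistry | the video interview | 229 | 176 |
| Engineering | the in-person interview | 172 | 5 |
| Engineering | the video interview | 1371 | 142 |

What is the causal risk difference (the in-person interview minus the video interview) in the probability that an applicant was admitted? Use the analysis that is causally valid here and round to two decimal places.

Within every department level the video interview has the higher rate, yet pooled the in-person interview does — Simpson's reversal.
The imbalance in department arose from how applicants were allocated, not from anything the interview format did; and department independently affects the outcome. The pooled gap is confounded — condition on department.
Adjusting over the population distribution of department: 0.449·(0.708−0.769) + 0.551·(0.029−0.104) = -0.068.

-0.07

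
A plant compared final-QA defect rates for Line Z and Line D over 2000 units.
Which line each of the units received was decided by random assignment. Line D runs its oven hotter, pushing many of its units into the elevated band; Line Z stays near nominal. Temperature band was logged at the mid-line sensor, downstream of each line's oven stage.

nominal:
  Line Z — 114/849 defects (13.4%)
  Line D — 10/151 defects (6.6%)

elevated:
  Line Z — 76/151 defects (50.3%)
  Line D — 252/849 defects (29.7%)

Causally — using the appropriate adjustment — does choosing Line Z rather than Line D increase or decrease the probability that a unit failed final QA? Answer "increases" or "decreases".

decreases

The in-process temperature band-specific comparison favours Line D throughout, but the pooled figures favour Line Z. The question is whether to condition on in-process temperature band.
The distribution of in-process temperature band is itself part of what the line does — it is an intermediate outcome. Holding it fixed would remove that part of the effect; the total effect is the pooled difference.
Pooled: Line Z 19.0% vs Line D 26.2%; Line Z is lower overall.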